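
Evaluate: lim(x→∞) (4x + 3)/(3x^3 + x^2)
This is an ∞/∞ indeterminate form.

Apply L'Hôpital's rule: differentiate numerator and denominator separately.
  f(x) = 4·x + 3   ⇒   f'(x) = 4
  g(x) = 3·x^3 + x^2   ⇒   g'(x) = 9·x^2 + 2·x
  lim(x→∞) f'(x)/g'(x) = lim(x→∞) (4)/(9·x^2 + 2·x)
  = 0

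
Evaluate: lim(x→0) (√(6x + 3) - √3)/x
This is a standard limit.

Factor or rationalize the expression:
  lim(x→0) (√(6x + 3) - √3)/x = sqrt(3)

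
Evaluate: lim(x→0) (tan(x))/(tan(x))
This is a 0/0 indeterminate form.

Apply L'Hôpital's rule: differentiate numerator and denominator separately.
  f(x) = tan(x)   ⇒   f'(x) = tan(x)^2 + 1
  g(x) = tan(x)   ⇒   g'(x) = tan(x)^2 + 1
  lim(x→0) f'(x)/g'(x) = lim(x→0) (tan(x)^2 + 1)/(tan(x)^2 + 1)
  = 1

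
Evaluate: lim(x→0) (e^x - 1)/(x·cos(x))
This is a 0/0 indeterminate form.

Apply L'Hôpital's rule: differentiate numerator and denominator separately.
  f(x) = e^(x) - 1   ⇒   f'(x) = e^(x)
  g(x) = x·cos(x)   ⇒   g'(x) = -x·sin(x) + cos(x)
  lim(x→0) f'(x)/g'(x) = lim(x→0) (e^(x))/(-x·sin(x) + cos(x))
  = 1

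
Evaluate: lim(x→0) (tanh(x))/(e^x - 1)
This is a 0/0 indeterminate form.

Apply L'Hôpital's rule: differentiate numerator and denominator separately.
  f(x) = tanh(x)   ⇒   f'(x) = 1 - tanh(x)^2
  g(x) = e^(x) - 1   ⇒   g'(x) = e^(x)
  lim(x→0) f'(x)/g'(x) = lim(x→0) (1 - tanh(x)^2)/(e^(x))
  = 1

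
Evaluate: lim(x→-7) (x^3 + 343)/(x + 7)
This is a standard limit.

Factor or rationalize the expression:
  lim(x→-7) (x^3 + 343)/(x + 7) = 147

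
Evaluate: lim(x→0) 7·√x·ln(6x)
This is a 0·∞ indeterminate form.

Rewrite 0·∞ as a quotient (0/0 or ∞/∞ form), then apply L'Hôpital's rule:
  lim(x→0) 7·√x·ln(6x) = 0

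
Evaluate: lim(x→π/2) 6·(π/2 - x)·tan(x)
This is a 0·∞ indeterminate form.

Rewrite 0·∞ as a quotient (0/0 or ∞/∞ form), then apply L'Hôpital's rule:
  lim(x→π/2) 6·(π/2 - x)·tan(x) = 6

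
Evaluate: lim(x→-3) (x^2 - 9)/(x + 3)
This is a standard limit.

Factor or rationalize the expression:
  lim(x→-3) (x^2 - 9)/(x + 3) = -6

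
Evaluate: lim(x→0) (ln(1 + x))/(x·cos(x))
This is a 0/0 indeterminate form.

Apply L'Hôpital's rule: differentiate numerator and denominator separately.
  f(x) = ln(x + 1)   ⇒   f'(x) = 1/(x + 1)
  g(x) = x·cos(x)   ⇒   g'(x) = -x·sin(x) + cos(x)
  lim(x→0) f'(x)/g'(x) = lim(x→0) (1/(x + 1))/(-x·sin(x) + cos(x))
  = 1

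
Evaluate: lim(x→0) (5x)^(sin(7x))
This is an exponential indeterminate form.

For exponential indeterminate forms, take the natural log:
  Let L = lim(x→0) (5x)^(sin(7x))
  Then ln(L) = lim(x→0) [exponent × ln(base)]
  Evaluate using L'Hôpital or standard limits, then exponentiate.
  L = 1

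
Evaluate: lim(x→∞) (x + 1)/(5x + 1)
This is an ∞/∞ indeterminate form.

Apply L'Hôpital's rule: differentiate numerator and denominator separately.
  f(x) = x + 1   ⇒   f'(x) = 1
  g(x) = 5·x + 1   ⇒   g'(x) = 5
  lim(x→∞) f'(x)/g'(x) = lim(x→∞) (1)/(5)
  = 1/5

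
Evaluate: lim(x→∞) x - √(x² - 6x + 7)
This is an ∞-∞ indeterminate form.

Combine fractions or rationalize to convert ∞-∞ to 0/0 form:
  lim(x→∞) x - √(x² - 6x + 7) = 3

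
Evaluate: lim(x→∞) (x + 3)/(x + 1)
This is an ∞/∞ indeterminate form.

Apply L'Hôpital's rule: differentiate numerator and denominator separately.
  f(x) = x + 3   ⇒   f'(x) = 1
  g(x) = x + 1   ⇒   g'(x) = 1
  lim(x→∞) f'(x)/g'(x) = lim(x→∞) (1)/(1)
  = 1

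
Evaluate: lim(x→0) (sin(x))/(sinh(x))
This is a 0/0 indeterminate form.

Apply L'Hôpital's rule: differentiate numerator and denominator separately.
  f(x) = sin(x)   ⇒   f'(x) = cos(x)
  g(x) = sinh(x)   ⇒   g'(x) = cosh(x)
  lim(x→0) f'(x)/g'(x) = lim(x→0) (cos(x))/(cosh(x))
  = 1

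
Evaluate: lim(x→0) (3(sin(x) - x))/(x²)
This is a 0/0 indeterminate form.

Apply L'Hôpital's rule: differentiate numerator and denominator separately.
  f(x) = -3·x + 3·sin(x)   ⇒   f'(x) = 3·cos(x) - 3
  g(x) = x^2   ⇒   g'(x) = 2·x
  lim(x→0) f'(x)/g'(x) = lim(x→0) (3·cos(x) - 3)/(2·x)
  = 0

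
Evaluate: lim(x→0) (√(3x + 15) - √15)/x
This is a standard limit.

Factor or rationalize the expression:
  lim(x→0) (√(3x + 15) - √15)/x = sqrt(15)/10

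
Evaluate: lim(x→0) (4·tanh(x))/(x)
This is a 0/0 indeterminate form.

Apply L'Hôpital's rule: differentiate numerator and denominator separately.
  f(x) = 4·tanh(x)   ⇒   f'(x) = 4 - 4·tanh(x)^2
  g(x) = x   ⇒   g'(x) = 1
  lim(x→0) f'(x)/g'(x) = lim(x→0) (4 - 4·tanh(x)^2)/(1)
  = 4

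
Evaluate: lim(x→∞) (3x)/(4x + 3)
This is an ∞/∞ indeterminate form.

Apply L'Hôpital's rule: differentiate numerator and denominator separately.
  f(x) = 3·x   ⇒   f'(x) = 3
  g(x) = 4·x + 3   ⇒   g'(x) = 4
  lim(x→∞) f'(x)/g'(x) = lim(x→∞) (3)/(4)
  = 3/4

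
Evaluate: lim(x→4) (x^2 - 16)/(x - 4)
This is a standard limit.

Factor or rationalize the expression:
  lim(x→4) (x^2 - 16)/(x - 4) = 8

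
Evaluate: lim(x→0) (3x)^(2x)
This is an exponential indeterminate form.

For exponential indeterminate forms, take the natural log:
  Let L = lim(x→0) (3x)^(2x)
  Then ln(L) = lim(x→0) [exponent × ln(base)]
  Evaluate using L'Hôpital or standard limits, then exponentiate.
  L = 1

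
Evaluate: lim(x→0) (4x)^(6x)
This is an exponential indeterminate form.

For exponential indeterminate forms, take the natural log:
  Let L = lim(x→0) (4x)^(6x)
  Then ln(L) = lim(x→0) [exponent × ln(base)]
  Evaluate using L'Hôpital or standard limits, then exponentiate.
  L = 1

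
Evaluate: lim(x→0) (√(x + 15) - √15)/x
This is a standard limit.

Factor or rationalize the expression:
  lim(x→0) (√(x + 15) - √15)/x = sqrt(15)/30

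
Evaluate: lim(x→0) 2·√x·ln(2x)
This is a 0·∞ indeterminate form.

Rewrite 0·∞ as a quotient (0/0 or ∞/∞ form), then apply L'Hôpital's rule:
  lim(x→0) 2·√x·ln(2x) = 0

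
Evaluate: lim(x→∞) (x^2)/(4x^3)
This is an ∞/∞ indeterminate form.

Apply L'Hôpital's rule: differentiate numerator and denominator separately.
  f(x) = x^2   ⇒   f'(x) = 2·x
  g(x) = 4·x^3   ⇒   g'(x) = 12·x^2
  lim(x→∞) f'(x)/g'(x) = lim(x→∞) (2·x)/(12·x^2)
  = 0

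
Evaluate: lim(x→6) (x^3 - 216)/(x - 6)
This is a standard limit.

Factor or rationalize the expression:
  lim(x→6) (x^3 - 216)/(x - 6) = 108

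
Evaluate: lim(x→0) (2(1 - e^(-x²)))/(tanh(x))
This is a 0/0 indeterminate form.

Apply L'Hôpital's rule: differentiate numerator and denominator separately.
  f(x) = 2 - 2·e^(-x^2)   ⇒   f'(x) = 4·x·e^(-x^2)
  g(x) = tanh(x)   ⇒   g'(x) = 1 - tanh(x)^2
  lim(x→0) f'(x)/g'(x) = lim(x→0) (4·x·e^(-x^2))/(1 - tanh(x)^2)
  = 0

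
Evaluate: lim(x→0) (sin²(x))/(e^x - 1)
This is a 0/0 indeterminate form.

Apply L'Hôpital's rule: differentiate numerator and denominator separately.
  f(x) = sin(x)^2   ⇒   f'(x) = 2·sin(x)·cos(x)
  g(x) = e^(x) - 1   ⇒   g'(x) = e^(x)
  lim(x→0) f'(x)/g'(x) = lim(x→0) (2·sin(x)·cos(x))/(e^(x))
  = 0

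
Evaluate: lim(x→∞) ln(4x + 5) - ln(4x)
This is an ∞-∞ indeterminate form.

Combine fractions or rationalize to convert ∞-∞ to 0/0 form:
  lim(x→∞) ln(4x + 5) - ln(4x) = 0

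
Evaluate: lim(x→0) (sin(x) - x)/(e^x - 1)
This is a 0/0 indeterminate form.

Apply L'Hôpital's rule: differentiate numerator and denominator separately.
  f(x) = -x + sin(x)   ⇒   f'(x) = cos(x) - 1
  g(x) = e^(x) - 1   ⇒   g'(x) = e^(x)
  lim(x→0) f'(x)/g'(x) = lim(x→0) (cos(x) - 1)/(e^(x))
  = 0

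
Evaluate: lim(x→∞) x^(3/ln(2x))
This is an exponential indeterminate form.

For exponential indeterminate forms, take the natural log:
  Let L = lim(x→∞) x^(3/ln(2x))
  Then ln(L) = lim(x→∞) [exponent × ln(base)]
  Evaluate using L'Hôpital or standard limits, then exponentiate.
  L = e^(3)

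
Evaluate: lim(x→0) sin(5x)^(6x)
This is an exponential indeterminate form.

For exponential indeterminate forms, take the natural log:
  Let L = lim(x→0) sin(5x)^(6x)
  Then ln(L) = lim(x→0) [exponent × ln(base)]
  Evaluate using L'Hôpital or standard limits, then exponentiate.
  L = 1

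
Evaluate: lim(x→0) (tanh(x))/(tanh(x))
This is a 0/0 indeterminate form.

Apply L'Hôpital's rule: differentiate numerator and denominator separately.
  f(x) = tanh(x)   ⇒   f'(x) = 1 - tanh(x)^2
  g(x) = tanh(x)   ⇒   g'(x) = 1 - tanh(x)^2
  lim(x→0) f'(x)/g'(x) = lim(x→0) (1 - tanh(x)^2)/(1 - tanh(x)^2)
  = 1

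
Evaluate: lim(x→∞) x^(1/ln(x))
This is an exponential indeterminate form.

For exponential indeterminate forms, take the natural log:
  Let L = lim(x→∞) x^(1/ln(x))
  Then ln(L) = lim(x→∞) [exponent × ln(base)]
  Evaluate using L'Hôpital or standard limits, then exponentiate.
  L = e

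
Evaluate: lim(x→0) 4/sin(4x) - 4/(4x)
This is an ∞-∞ indeterminate form.

Combine fractions or rationalize to convert ∞-∞ to 0/0 form:
  lim(x→0) 4/sin(4x) - 4/(4x) = 0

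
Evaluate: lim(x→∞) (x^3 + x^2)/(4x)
This is an ∞/∞ indeterminate form.

Apply L'Hôpital's rule: differentiate numerator and denominator separately.
  f(x) = x^3 + x^2   ⇒   f'(x) = 3·x^2 + 2·x
  g(x) = 4·x   ⇒   g'(x) = 4
  lim(x→∞) f'(x)/g'(x) = lim(x→∞) (3·x^2 + 2·x)/(4)
  = ∞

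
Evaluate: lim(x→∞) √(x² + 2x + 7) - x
This is an ∞-∞ indeterminate form.

Combine fractions or rationalize to convert ∞-∞ to 0/0 form:
  lim(x→∞) √(x² + 2x + 7) - x = 1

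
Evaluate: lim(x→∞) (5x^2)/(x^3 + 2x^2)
This is an ∞/∞ indeterminate form.

Apply L'Hôpital's rule: differentiate numerator and denominator separately.
  f(x) = 5·x^2   ⇒   f'(x) = 10·x
  g(x) = x^3 + 2·x^2   ⇒   g'(x) = 3·x^2 + 4·x
  lim(x→∞) f'(x)/g'(x) = lim(x→∞) (10·x)/(3·x^2 + 4·x)
  = 0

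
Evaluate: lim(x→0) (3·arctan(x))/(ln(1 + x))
This is a 0/0 indeterminate form.

Apply L'Hôpital's rule: differentiate numerator and denominator separately.
  f(x) = 3·atan(x)   ⇒   f'(x) = 3/(x^2 + 1)
  g(x) = ln(x + 1)   ⇒   g'(x) = 1/(x + 1)
  lim(x→0) f'(x)/g'(x) = lim(x→0) (3/(x^2 + 1))/(1/(x + 1))
  = 3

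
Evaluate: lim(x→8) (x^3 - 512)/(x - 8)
This is a standard limit.

Factor or rationalize the expression:
  lim(x→8) (x^3 - 512)/(x - 8) = 192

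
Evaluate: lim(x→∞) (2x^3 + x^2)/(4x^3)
This is an ∞/∞ indeterminate form.

Apply L'Hôpital's rule: differentiate numerator and denominator separately.
  f(x) = 2·x^3 + x^2   ⇒   f'(x) = 6·x^2 + 2·x
  g(x) = 4·x^3   ⇒   g'(x) = 12·x^2
  lim(x→∞) f'(x)/g'(x) = lim(x→∞) (6·x^2 + 2·x)/(12·x^2)
  = 1/2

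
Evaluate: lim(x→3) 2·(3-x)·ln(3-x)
This is a 0·∞ indeterminate form.

Rewrite 0·∞ as a quotient (0/0 or ∞/∞ form), then apply L'Hôpital's rule:
  lim(x→3) 2·(3-x)·ln(3-x) = 0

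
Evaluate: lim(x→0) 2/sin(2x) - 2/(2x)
This is an ∞-∞ indeterminate form.

Combine fractions or rationalize to convert ∞-∞ to 0/0 form:
  lim(x→0) 2/sin(2x) - 2/(2x) = 0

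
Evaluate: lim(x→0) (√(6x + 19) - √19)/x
This is a standard limit.

Factor or rationalize the expression:
  lim(x→0) (√(6x + 19) - √19)/x = 3·sqrt(19)/19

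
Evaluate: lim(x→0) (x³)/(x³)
This is a 0/0 indeterminate form.

Apply L'Hôpital's rule: differentiate numerator and denominator separately.
  f(x) = x^3   ⇒   f'(x) = 3·x^2
  g(x) = x^3   ⇒   g'(x) = 3·x^2
  lim(x→0) f'(x)/g'(x) = lim(x→0) (3·x^2)/(3·x^2)
  = 1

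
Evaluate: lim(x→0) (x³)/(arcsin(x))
This is a 0/0 indeterminate form.

Apply L'Hôpital's rule: differentiate numerator and denominator separately.
  f(x) = x^3   ⇒   f'(x) = 3·x^2
  g(x) = asin(x)   ⇒   g'(x) = 1/sqrt(1 - x^2)
  lim(x→0) f'(x)/g'(x) = lim(x→0) (3·x^2)/(1/sqrt(1 - x^2))
  = 0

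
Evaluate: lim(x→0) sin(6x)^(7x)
This is an exponential indeterminate form.

For exponential indeterminate forms, take the natural log:
  Let L = lim(x→0) sin(6x)^(7x)
  Then ln(L) = lim(x→0) [exponent × ln(base)]
  Evaluate using L'Hôpital or standard limits, then exponentiate.
  L = 1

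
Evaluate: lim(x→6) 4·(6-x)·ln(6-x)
This is a 0·∞ indeterminate form.

Rewrite 0·∞ as a quotient (0/0 or ∞/∞ form), then apply L'Hôpital's rule:
  lim(x→6) 4·(6-x)·ln(6-x) = 0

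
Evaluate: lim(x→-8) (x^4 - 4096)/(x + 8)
This is a standard limit.

Factor or rationalize the expression:
  lim(x→-8) (x^4 - 4096)/(x + 8) = -2048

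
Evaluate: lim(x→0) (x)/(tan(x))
This is a 0/0 indeterminate form.

Apply L'Hôpital's rule: differentiate numerator and denominator separately.
  f(x) = x   ⇒   f'(x) = 1
  g(x) = tan(x)   ⇒   g'(x) = tan(x)^2 + 1
  lim(x→0) f'(x)/g'(x) = lim(x→0) (1)/(tan(x)^2 + 1)
  = 1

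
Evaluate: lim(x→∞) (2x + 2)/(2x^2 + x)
This is an ∞/∞ indeterminate form.

Apply L'Hôpital's rule: differentiate numerator and denominator separately.
  f(x) = 2·x + 2   ⇒   f'(x) = 2
  g(x) = 2·x^2 + x   ⇒   g'(x) = 4·x + 1
  lim(x→∞) f'(x)/g'(x) = lim(x→∞) (2)/(4·x + 1)
  = 0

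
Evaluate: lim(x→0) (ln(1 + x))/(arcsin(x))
This is a 0/0 indeterminate form.

Apply L'Hôpital's rule: differentiate numerator and denominator separately.
  f(x) = ln(x + 1)   ⇒   f'(x) = 1/(x + 1)
  g(x) = asin(x)   ⇒   g'(x) = 1/sqrt(1 - x^2)
  lim(x→0) f'(x)/g'(x) = lim(x→0) (1/(x + 1))/(1/sqrt(1 - x^2))
  = 1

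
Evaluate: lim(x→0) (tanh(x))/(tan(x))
This is a 0/0 indeterminate form.

Apply L'Hôpital's rule: differentiate numerator and denominator separately.
  f(x) = tanh(x)   ⇒   f'(x) = 1 - tanh(x)^2
  g(x) = tan(x)   ⇒   g'(x) = tan(x)^2 + 1
  lim(x→0) f'(x)/g'(x) = lim(x→0) (1 - tanh(x)^2)/(tan(x)^2 + 1)
  = 1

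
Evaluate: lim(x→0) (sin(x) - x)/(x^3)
This is a 0/0 indeterminate form.

Apply L'Hôpital's rule: differentiate numerator and denominator separately.
  f(x) = -x + sin(x)   ⇒   f'(x) = cos(x) - 1
  g(x) = x^3   ⇒   g'(x) = 3·x^2
  lim(x→0) f'(x)/g'(x) = lim(x→0) (cos(x) - 1)/(3·x^2)
  = -1/6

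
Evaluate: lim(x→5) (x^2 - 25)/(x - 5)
This is a standard limit.

Factor or rationalize the expression:
  lim(x→5) (x^2 - 25)/(x - 5) = 10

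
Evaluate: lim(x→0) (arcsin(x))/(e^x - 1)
This is a 0/0 indeterminate form.

Apply L'Hôpital's rule: differentiate numerator and denominator separately.
  f(x) = asin(x)   ⇒   f'(x) = 1/sqrt(1 - x^2)
  g(x) = e^(x) - 1   ⇒   g'(x) = e^(x)
  lim(x→0) f'(x)/g'(x) = lim(x→0) (1/sqrt(1 - x^2))/(e^(x))
  = 1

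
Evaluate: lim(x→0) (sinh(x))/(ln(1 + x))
This is a 0/0 indeterminate form.

Apply L'Hôpital's rule: differentiate numerator and denominator separately.
  f(x) = sinh(x)   ⇒   f'(x) = cosh(x)
  g(x) = ln(x + 1)   ⇒   g'(x) = 1/(x + 1)
  lim(x→0) f'(x)/g'(x) = lim(x→0) (cosh(x))/(1/(x + 1))
  = 1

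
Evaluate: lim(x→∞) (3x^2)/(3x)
This is an ∞/∞ indeterminate form.

Apply L'Hôpital's rule: differentiate numerator and denominator separately.
  f(x) = 3·x^2   ⇒   f'(x) = 6·x
  g(x) = 3·x   ⇒   g'(x) = 3
  lim(x→∞) f'(x)/g'(x) = lim(x→∞) (6·x)/(3)
  = ∞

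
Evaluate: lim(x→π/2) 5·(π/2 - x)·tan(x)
This is a 0·∞ indeterminate form.

Rewrite 0·∞ as a quotient (0/0 or ∞/∞ form), then apply L'Hôpital's rule:
  lim(x→π/2) 5·(π/2 - x)·tan(x) = 5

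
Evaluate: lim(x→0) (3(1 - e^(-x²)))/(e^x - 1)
This is a 0/0 indeterminate form.

Apply L'Hôpital's rule: differentiate numerator and denominator separately.
  f(x) = 3 - 3·e^(-x^2)   ⇒   f'(x) = 6·x·e^(-x^2)
  g(x) = e^(x) - 1   ⇒   g'(x) = e^(x)
  lim(x→0) f'(x)/g'(x) = lim(x→0) (6·x·e^(-x^2))/(e^(x))
  = 0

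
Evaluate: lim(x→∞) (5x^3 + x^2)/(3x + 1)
This is an ∞/∞ indeterminate form.

Apply L'Hôpital's rule: differentiate numerator and denominator separately.
  f(x) = 5·x^3 + x^2   ⇒   f'(x) = 15·x^2 + 2·x
  g(x) = 3·x + 1   ⇒   g'(x) = 3
  lim(x→∞) f'(x)/g'(x) = lim(x→∞) (15·x^2 + 2·x)/(3)
  = ∞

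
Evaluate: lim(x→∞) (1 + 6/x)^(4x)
This is an exponential indeterminate form.

For exponential indeterminate forms, take the natural log:
  Let L = lim(x→∞) (1 + 6/x)^(4x)
  Then ln(L) = lim(x→∞) [exponent × ln(base)]
  Evaluate using L'Hôpital or standard limits, then exponentiate.
  L = e^(24)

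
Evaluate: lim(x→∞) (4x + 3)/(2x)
This is an ∞/∞ indeterminate form.

Apply L'Hôpital's rule: differentiate numerator and denominator separately.
  f(x) = 4·x + 3   ⇒   f'(x) = 4
  g(x) = 2·x   ⇒   g'(x) = 2
  lim(x→∞) f'(x)/g'(x) = lim(x→∞) (4)/(2)
  = 2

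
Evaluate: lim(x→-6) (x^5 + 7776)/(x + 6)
This is a standard limit.

Factor or rationalize the expression:
  lim(x→-6) (x^5 + 7776)/(x + 6) = 6480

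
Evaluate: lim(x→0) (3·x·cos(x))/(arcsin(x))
This is a 0/0 indeterminate form.

Apply L'Hôpital's rule: differentiate numerator and denominator separately.
  f(x) = 3·x·cos(x)   ⇒   f'(x) = -3·x·sin(x) + 3·cos(x)
  g(x) = asin(x)   ⇒   g'(x) = 1/sqrt(1 - x^2)
  lim(x→0) f'(x)/g'(x) = lim(x→0) (-3·x·sin(x) + 3·cos(x))/(1/sqrt(1 - x^2))
  = 3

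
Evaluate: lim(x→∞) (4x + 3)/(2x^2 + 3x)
This is an ∞/∞ indeterminate form.

Apply L'Hôpital's rule: differentiate numerator and denominator separately.
  f(x) = 4·x + 3   ⇒   f'(x) = 4
  g(x) = 2·x^2 + 3·x   ⇒   g'(x) = 4·x + 3
  lim(x→∞) f'(x)/g'(x) = lim(x→∞) (4)/(4·x + 3)
  = 0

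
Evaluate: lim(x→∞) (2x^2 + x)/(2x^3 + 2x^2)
This is an ∞/∞ indeterminate form.

Apply L'Hôpital's rule: differentiate numerator and denominator separately.
  f(x) = 2·x^2 + x   ⇒   f'(x) = 4·x + 1
  g(x) = 2·x^3 + 2·x^2   ⇒   g'(x) = 6·x^2 + 4·x
  lim(x→∞) f'(x)/g'(x) = lim(x→∞) (4·x + 1)/(6·x^2 + 4·x)
  = 0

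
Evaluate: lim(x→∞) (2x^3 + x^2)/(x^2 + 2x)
This is an ∞/∞ indeterminate form.

Apply L'Hôpital's rule: differentiate numerator and denominator separately.
  f(x) = 2·x^3 + x^2   ⇒   f'(x) = 6·x^2 + 2·x
  g(x) = x^2 + 2·x   ⇒   g'(x) = 2·x + 2
  lim(x→∞) f'(x)/g'(x) = lim(x→∞) (6·x^2 + 2·x)/(2·x + 2)
  = ∞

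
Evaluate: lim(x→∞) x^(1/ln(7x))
This is an exponential indeterminate form.

For exponential indeterminate forms, take the natural log:
  Let L = lim(x→∞) x^(1/ln(7x))
  Then ln(L) = lim(x→∞) [exponent × ln(base)]
  Evaluate using L'Hôpital or standard limits, then exponentiate.
  L = e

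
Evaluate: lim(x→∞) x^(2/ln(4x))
This is an exponential indeterminate form.

For exponential indeterminate forms, take the natural log:
  Let L = lim(x→∞) x^(2/ln(4x))
  Then ln(L) = lim(x→∞) [exponent × ln(base)]
  Evaluate using L'Hôpital or standard limits, then exponentiate.
  L = e²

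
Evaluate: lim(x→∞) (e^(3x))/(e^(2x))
This is an ∞/∞ indeterminate form.

Apply L'Hôpital's rule: differentiate numerator and denominator separately.
  f(x) = e^(3·x)   ⇒   f'(x) = 3·e^(3·x)
  g(x) = e^(2·x)   ⇒   g'(x) = 2·e^(2·x)
  lim(x→∞) f'(x)/g'(x) = lim(x→∞) (3·e^(3·x))/(2·e^(2·x))
  = ∞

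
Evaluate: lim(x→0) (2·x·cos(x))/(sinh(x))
This is a 0/0 indeterminate form.

Apply L'Hôpital's rule: differentiate numerator and denominator separately.
  f(x) = 2·x·cos(x)   ⇒   f'(x) = -2·x·sin(x) + 2·cos(x)
  g(x) = sinh(x)   ⇒   g'(x) = cosh(x)
  lim(x→0) f'(x)/g'(x) = lim(x→0) (-2·x·sin(x) + 2·cos(x))/(cosh(x))
  = 2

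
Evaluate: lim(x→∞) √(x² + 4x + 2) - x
This is an ∞-∞ indeterminate form.

Combine fractions or rationalize to convert ∞-∞ to 0/0 form:
  lim(x→∞) √(x² + 4x + 2) - x = 2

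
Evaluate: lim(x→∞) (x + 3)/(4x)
This is an ∞/∞ indeterminate form.

Apply L'Hôpital's rule: differentiate numerator and denominator separately.
  f(x) = x + 3   ⇒   f'(x) = 1
  g(x) = 4·x   ⇒   g'(x) = 4
  lim(x→∞) f'(x)/g'(x) = lim(x→∞) (1)/(4)
  = 1/4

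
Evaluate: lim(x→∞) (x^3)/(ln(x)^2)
This is an ∞/∞ indeterminate form.

Apply L'Hôpital's rule: differentiate numerator and denominator separately.
  f(x) = x^3   ⇒   f'(x) = 3·x^2
  g(x) = ln(x)^2   ⇒   g'(x) = 2·ln(x)/x
  lim(x→∞) f'(x)/g'(x) = lim(x→∞) (3·x^2)/(2·ln(x)/x)
  = ∞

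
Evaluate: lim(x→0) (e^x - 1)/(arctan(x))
This is a 0/0 indeterminate form.

Apply L'Hôpital's rule: differentiate numerator and denominator separately.
  f(x) = e^(x) - 1   ⇒   f'(x) = e^(x)
  g(x) = atan(x)   ⇒   g'(x) = 1/(x^2 + 1)
  lim(x→0) f'(x)/g'(x) = lim(x→0) (e^(x))/(1/(x^2 + 1))
  = 1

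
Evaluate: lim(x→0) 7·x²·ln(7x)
This is a 0·∞ indeterminate form.

Rewrite 0·∞ as a quotient (0/0 or ∞/∞ form), then apply L'Hôpital's rule:
  lim(x→0) 7·x²·ln(7x) = 0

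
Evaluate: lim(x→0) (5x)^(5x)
This is an exponential indeterminate form.

For exponential indeterminate forms, take the natural log:
  Let L = lim(x→0) (5x)^(5x)
  Then ln(L) = lim(x→0) [exponent × ln(base)]
  Evaluate using L'Hôpital or standard limits, then exponentiate.
  L = 1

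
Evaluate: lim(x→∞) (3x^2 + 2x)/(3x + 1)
This is an ∞/∞ indeterminate form.

Apply L'Hôpital's rule: differentiate numerator and denominator separately.
  f(x) = 3·x^2 + 2·x   ⇒   f'(x) = 6·x + 2
  g(x) = 3·x + 1   ⇒   g'(x) = 3
  lim(x→∞) f'(x)/g'(x) = lim(x→∞) (6·x + 2)/(3)
  = ∞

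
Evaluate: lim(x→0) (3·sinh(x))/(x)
This is a 0/0 indeterminate form.

Apply L'Hôpital's rule: differentiate numerator and denominator separately.
  f(x) = 3·sinh(x)   ⇒   f'(x) = 3·cosh(x)
  g(x) = x   ⇒   g'(x) = 1
  lim(x→0) f'(x)/g'(x) = lim(x→0) (3·cosh(x))/(1)
  = 3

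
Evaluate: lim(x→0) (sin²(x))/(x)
This is a 0/0 indeterminate form.

Apply L'Hôpital's rule: differentiate numerator and denominator separately.
  f(x) = sin(x)^2   ⇒   f'(x) = 2·sin(x)·cos(x)
  g(x) = x   ⇒   g'(x) = 1
  lim(x→0) f'(x)/g'(x) = lim(x→0) (2·sin(x)·cos(x))/(1)
  = 0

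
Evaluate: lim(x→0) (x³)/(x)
This is a 0/0 indeterminate form.

Apply L'Hôpital's rule: differentiate numerator and denominator separately.
  f(x) = x^3   ⇒   f'(x) = 3·x^2
  g(x) = x   ⇒   g'(x) = 1
  lim(x→0) f'(x)/g'(x) = lim(x→0) (3·x^2)/(1)
  = 0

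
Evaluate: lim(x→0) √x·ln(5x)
This is a 0·∞ indeterminate form.

Rewrite 0·∞ as a quotient (0/0 or ∞/∞ form), then apply L'Hôpital's rule:
  lim(x→0) √x·ln(5x) = 0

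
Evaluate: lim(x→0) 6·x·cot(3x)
This is a 0·∞ indeterminate form.

Rewrite 0·∞ as a quotient (0/0 or ∞/∞ form), then apply L'Hôpital's rule:
  lim(x→0) 6·x·cot(3x) = 2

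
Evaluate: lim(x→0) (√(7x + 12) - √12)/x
This is a standard limit.

Factor or rationalize the expression:
  lim(x→0) (√(7x + 12) - √12)/x = 7·sqrt(3)/12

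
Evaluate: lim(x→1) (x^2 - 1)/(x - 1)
This is a standard limit.

Factor or rationalize the expression:
  lim(x→1) (x^2 - 1)/(x - 1) = 2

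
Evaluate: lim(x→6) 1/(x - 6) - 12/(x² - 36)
This is an ∞-∞ indeterminate form.

Combine fractions or rationalize to convert ∞-∞ to 0/0 form:
  lim(x→6) 1/(x - 6) - 12/(x² - 36) = 1/12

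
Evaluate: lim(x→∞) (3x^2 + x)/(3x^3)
This is an ∞/∞ indeterminate form.

Apply L'Hôpital's rule: differentiate numerator and denominator separately.
  f(x) = 3·x^2 + x   ⇒   f'(x) = 6·x + 1
  g(x) = 3·x^3   ⇒   g'(x) = 9·x^2
  lim(x→∞) f'(x)/g'(x) = lim(x→∞) (6·x + 1)/(9·x^2)
  = 0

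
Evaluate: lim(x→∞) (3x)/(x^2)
This is an ∞/∞ indeterminate form.

Apply L'Hôpital's rule: differentiate numerator and denominator separately.
  f(x) = 3·x   ⇒   f'(x) = 3
  g(x) = x^2   ⇒   g'(x) = 2·x
  lim(x→∞) f'(x)/g'(x) = lim(x→∞) (3)/(2·x)
  = 0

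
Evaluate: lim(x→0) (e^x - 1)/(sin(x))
This is a 0/0 indeterminate form.

Apply L'Hôpital's rule: differentiate numerator and denominator separately.
  f(x) = e^(x) - 1   ⇒   f'(x) = e^(x)
  g(x) = sin(x)   ⇒   g'(x) = cos(x)
  lim(x→0) f'(x)/g'(x) = lim(x→0) (e^(x))/(cos(x))
  = 1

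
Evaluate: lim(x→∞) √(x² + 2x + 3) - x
This is an ∞-∞ indeterminate form.

Combine fractions or rationalize to convert ∞-∞ to 0/0 form:
  lim(x→∞) √(x² + 2x + 3) - x = 1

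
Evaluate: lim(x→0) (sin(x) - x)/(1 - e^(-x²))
This is a 0/0 indeterminate form.

Apply L'Hôpital's rule: differentiate numerator and denominator separately.
  f(x) = -x + sin(x)   ⇒   f'(x) = cos(x) - 1
  g(x) = 1 - e^(-x^2)   ⇒   g'(x) = 2·x·e^(-x^2)
  lim(x→0) f'(x)/g'(x) = lim(x→0) (cos(x) - 1)/(2·x·e^(-x^2))
  = 0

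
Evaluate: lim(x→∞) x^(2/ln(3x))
This is an exponential indeterminate form.

For exponential indeterminate forms, take the natural log:
  Let L = lim(x→∞) x^(2/ln(3x))
  Then ln(L) = lim(x→∞) [exponent × ln(base)]
  Evaluate using L'Hôpital or standard limits, then exponentiate.
  L = e²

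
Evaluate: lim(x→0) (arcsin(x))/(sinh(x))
This is a 0/0 indeterminate form.

Apply L'Hôpital's rule: differentiate numerator and denominator separately.
  f(x) = asin(x)   ⇒   f'(x) = 1/sqrt(1 - x^2)
  g(x) = sinh(x)   ⇒   g'(x) = cosh(x)
  lim(x→0) f'(x)/g'(x) = lim(x→0) (1/sqrt(1 - x^2))/(cosh(x))
  = 1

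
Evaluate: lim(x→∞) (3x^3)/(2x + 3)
This is an ∞/∞ indeterminate form.

Apply L'Hôpital's rule: differentiate numerator and denominator separately.
  f(x) = 3·x^3   ⇒   f'(x) = 9·x^2
  g(x) = 2·x + 3   ⇒   g'(x) = 2
  lim(x→∞) f'(x)/g'(x) = lim(x→∞) (9·x^2)/(2)
  = ∞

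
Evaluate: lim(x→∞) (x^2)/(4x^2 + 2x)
This is an ∞/∞ indeterminate form.

Apply L'Hôpital's rule: differentiate numerator and denominator separately.
  f(x) = x^2   ⇒   f'(x) = 2·x
  g(x) = 4·x^2 + 2·x   ⇒   g'(x) = 8·x + 2
  lim(x→∞) f'(x)/g'(x) = lim(x→∞) (2·x)/(8·x + 2)
  = 1/4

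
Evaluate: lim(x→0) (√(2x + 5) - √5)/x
This is a standard limit.

Factor or rationalize the expression:
  lim(x→0) (√(2x + 5) - √5)/x = sqrt(5)/5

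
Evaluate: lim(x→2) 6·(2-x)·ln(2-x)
This is a 0·∞ indeterminate form.

Rewrite 0·∞ as a quotient (0/0 or ∞/∞ form), then apply L'Hôpital's rule:
  lim(x→2) 6·(2-x)·ln(2-x) = 0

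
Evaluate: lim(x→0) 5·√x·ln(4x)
This is a 0·∞ indeterminate form.

Rewrite 0·∞ as a quotient (0/0 or ∞/∞ form), then apply L'Hôpital's rule:
  lim(x→0) 5·√x·ln(4x) = 0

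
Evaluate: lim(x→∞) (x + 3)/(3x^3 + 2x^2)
This is an ∞/∞ indeterminate form.

Apply L'Hôpital's rule: differentiate numerator and denominator separately.
  f(x) = x + 3   ⇒   f'(x) = 1
  g(x) = 3·x^3 + 2·x^2   ⇒   g'(x) = 9·x^2 + 4·x
  lim(x→∞) f'(x)/g'(x) = lim(x→∞) (1)/(9·x^2 + 4·x)
  = 0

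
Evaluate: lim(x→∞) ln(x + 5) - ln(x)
This is an ∞-∞ indeterminate form.

Combine fractions or rationalize to convert ∞-∞ to 0/0 form:
  lim(x→∞) ln(x + 5) - ln(x) = 0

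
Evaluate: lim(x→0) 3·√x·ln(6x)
This is a 0·∞ indeterminate form.

Rewrite 0·∞ as a quotient (0/0 or ∞/∞ form), then apply L'Hôpital's rule:
  lim(x→0) 3·√x·ln(6x) = 0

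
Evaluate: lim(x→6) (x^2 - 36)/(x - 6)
This is a standard limit.

Factor or rationalize the expression:
  lim(x→6) (x^2 - 36)/(x - 6) = 12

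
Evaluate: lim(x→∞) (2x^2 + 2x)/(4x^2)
This is an ∞/∞ indeterminate form.

Apply L'Hôpital's rule: differentiate numerator and denominator separately.
  f(x) = 2·x^2 + 2·x   ⇒   f'(x) = 4·x + 2
  g(x) = 4·x^2   ⇒   g'(x) = 8·x
  lim(x→∞) f'(x)/g'(x) = lim(x→∞) (4·x + 2)/(8·x)
  = 1/2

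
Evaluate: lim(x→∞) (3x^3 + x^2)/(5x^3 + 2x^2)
This is an ∞/∞ indeterminate form.

Apply L'Hôpital's rule: differentiate numerator and denominator separately.
  f(x) = 3·x^3 + x^2   ⇒   f'(x) = 9·x^2 + 2·x
  g(x) = 5·x^3 + 2·x^2   ⇒   g'(x) = 15·x^2 + 4·x
  lim(x→∞) f'(x)/g'(x) = lim(x→∞) (9·x^2 + 2·x)/(15·x^2 + 4·x)
  = 3/5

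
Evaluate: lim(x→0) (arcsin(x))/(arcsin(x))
This is a 0/0 indeterminate form.

Apply L'Hôpital's rule: differentiate numerator and denominator separately.
  f(x) = asin(x)   ⇒   f'(x) = 1/sqrt(1 - x^2)
  g(x) = asin(x)   ⇒   g'(x) = 1/sqrt(1 - x^2)
  lim(x→0) f'(x)/g'(x) = lim(x→0) (1/sqrt(1 - x^2))/(1/sqrt(1 - x^2))
  = 1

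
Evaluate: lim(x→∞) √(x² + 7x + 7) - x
This is an ∞-∞ indeterminate form.

Combine fractions or rationalize to convert ∞-∞ to 0/0 form:
  lim(x→∞) √(x² + 7x + 7) - x = 7/2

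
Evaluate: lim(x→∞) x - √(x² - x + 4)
This is an ∞-∞ indeterminate form.

Combine fractions or rationalize to convert ∞-∞ to 0/0 form:
  lim(x→∞) x - √(x² - x + 4) = 1/2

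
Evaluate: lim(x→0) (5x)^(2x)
This is an exponential indeterminate form.

For exponential indeterminate forms, take the natural log:
  Let L = lim(x→0) (5x)^(2x)
  Then ln(L) = lim(x→0) [exponent × ln(base)]
  Evaluate using L'Hôpital or standard limits, then exponentiate.
  L = 1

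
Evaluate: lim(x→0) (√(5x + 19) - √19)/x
This is a standard limit.

Factor or rationalize the expression:
  lim(x→0) (√(5x + 19) - √19)/x = 5·sqrt(19)/38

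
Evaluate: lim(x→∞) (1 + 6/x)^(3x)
This is an exponential indeterminate form.

For exponential indeterminate forms, take the natural log:
  Let L = lim(x→∞) (1 + 6/x)^(3x)
  Then ln(L) = lim(x→∞) [exponent × ln(base)]
  Evaluate using L'Hôpital or standard limits, then exponentiate.
  L = e^(18)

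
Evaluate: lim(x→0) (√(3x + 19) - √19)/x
This is a standard limit.

Factor or rationalize the expression:
  lim(x→0) (√(3x + 19) - √19)/x = 3·sqrt(19)/38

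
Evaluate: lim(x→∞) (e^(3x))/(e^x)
This is an ∞/∞ indeterminate form.

Apply L'Hôpital's rule: differentiate numerator and denominator separately.
  f(x) = e^(3·x)   ⇒   f'(x) = 3·e^(3·x)
  g(x) = e^(x)   ⇒   g'(x) = e^(x)
  lim(x→∞) f'(x)/g'(x) = lim(x→∞) (3·e^(3·x))/(e^(x))
  = ∞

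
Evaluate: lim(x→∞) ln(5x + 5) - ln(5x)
This is an ∞-∞ indeterminate form.

Combine fractions or rationalize to convert ∞-∞ to 0/0 form:
  lim(x→∞) ln(5x + 5) - ln(5x) = 0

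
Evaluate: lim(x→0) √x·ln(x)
This is a 0·∞ indeterminate form.

Rewrite 0·∞ as a quotient (0/0 or ∞/∞ form), then apply L'Hôpital's rule:
  lim(x→0) √x·ln(x) = 0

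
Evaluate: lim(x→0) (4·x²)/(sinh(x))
This is a 0/0 indeterminate form.

Apply L'Hôpital's rule: differentiate numerator and denominator separately.
  f(x) = 4·x^2   ⇒   f'(x) = 8·x
  g(x) = sinh(x)   ⇒   g'(x) = cosh(x)
  lim(x→0) f'(x)/g'(x) = lim(x→0) (8·x)/(cosh(x))
  = 0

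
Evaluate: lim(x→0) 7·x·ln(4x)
This is a 0·∞ indeterminate form.

Rewrite 0·∞ as a quotient (0/0 or ∞/∞ form), then apply L'Hôpital's rule:
  lim(x→0) 7·x·ln(4x) = 0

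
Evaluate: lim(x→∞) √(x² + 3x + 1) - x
This is an ∞-∞ indeterminate form.

Combine fractions or rationalize to convert ∞-∞ to 0/0 form:
  lim(x→∞) √(x² + 3x + 1) - x = 3/2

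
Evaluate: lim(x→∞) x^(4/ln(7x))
This is an exponential indeterminate form.

For exponential indeterminate forms, take the natural log:
  Let L = lim(x→∞) x^(4/ln(7x))
  Then ln(L) = lim(x→∞) [exponent × ln(base)]
  Evaluate using L'Hôpital or standard limits, then exponentiate.
  L = e^(4)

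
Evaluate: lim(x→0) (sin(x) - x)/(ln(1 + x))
This is a 0/0 indeterminate form.

Apply L'Hôpital's rule: differentiate numerator and denominator separately.
  f(x) = -x + sin(x)   ⇒   f'(x) = cos(x) - 1
  g(x) = ln(x + 1)   ⇒   g'(x) = 1/(x + 1)
  lim(x→0) f'(x)/g'(x) = lim(x→0) (cos(x) - 1)/(1/(x + 1))
  = 0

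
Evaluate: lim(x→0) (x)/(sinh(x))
This is a 0/0 indeterminate form.

Apply L'Hôpital's rule: differentiate numerator and denominator separately.
  f(x) = x   ⇒   f'(x) = 1
  g(x) = sinh(x)   ⇒   g'(x) = cosh(x)
  lim(x→0) f'(x)/g'(x) = lim(x→0) (1)/(cosh(x))
  = 1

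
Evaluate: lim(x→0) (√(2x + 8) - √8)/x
This is a standard limit.

Factor or rationalize the expression:
  lim(x→0) (√(2x + 8) - √8)/x = sqrt(2)/4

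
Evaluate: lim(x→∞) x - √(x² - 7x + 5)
This is an ∞-∞ indeterminate form.

Combine fractions or rationalize to convert ∞-∞ to 0/0 form:
  lim(x→∞) x - √(x² - 7x + 5) = 7/2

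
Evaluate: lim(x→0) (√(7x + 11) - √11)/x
This is a standard limit.

Factor or rationalize the expression:
  lim(x→0) (√(7x + 11) - √11)/x = 7·sqrt(11)/22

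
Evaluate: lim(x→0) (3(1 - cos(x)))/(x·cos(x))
This is a 0/0 indeterminate form.

Apply L'Hôpital's rule: differentiate numerator and denominator separately.
  f(x) = 3 - 3·cos(x)   ⇒   f'(x) = 3·sin(x)
  g(x) = x·cos(x)   ⇒   g'(x) = -x·sin(x) + cos(x)
  lim(x→0) f'(x)/g'(x) = lim(x→0) (3·sin(x))/(-x·sin(x) + cos(x))
  = 0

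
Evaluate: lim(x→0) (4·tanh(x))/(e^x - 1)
This is a 0/0 indeterminate form.

Apply L'Hôpital's rule: differentiate numerator and denominator separately.
  f(x) = 4·tanh(x)   ⇒   f'(x) = 4 - 4·tanh(x)^2
  g(x) = e^(x) - 1   ⇒   g'(x) = e^(x)
  lim(x→0) f'(x)/g'(x) = lim(x→0) (4 - 4·tanh(x)^2)/(e^(x))
  = 4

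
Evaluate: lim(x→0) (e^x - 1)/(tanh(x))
This is a 0/0 indeterminate form.

Apply L'Hôpital's rule: differentiate numerator and denominator separately.
  f(x) = e^(x) - 1   ⇒   f'(x) = e^(x)
  g(x) = tanh(x)   ⇒   g'(x) = 1 - tanh(x)^2
  lim(x→0) f'(x)/g'(x) = lim(x→0) (e^(x))/(1 - tanh(x)^2)
  = 1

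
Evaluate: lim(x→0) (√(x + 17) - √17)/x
This is a standard limit.

Factor or rationalize the expression:
  lim(x→0) (√(x + 17) - √17)/x = sqrt(17)/34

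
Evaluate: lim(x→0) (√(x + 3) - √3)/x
This is a standard limit.

Factor or rationalize the expression:
  lim(x→0) (√(x + 3) - √3)/x = sqrt(3)/6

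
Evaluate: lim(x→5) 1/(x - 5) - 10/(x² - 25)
This is an ∞-∞ indeterminate form.

Combine fractions or rationalize to convert ∞-∞ to 0/0 form:
  lim(x→5) 1/(x - 5) - 10/(x² - 25) = 1/10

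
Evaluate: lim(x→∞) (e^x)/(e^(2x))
This is an ∞/∞ indeterminate form.

Apply L'Hôpital's rule: differentiate numerator and denominator separately.
  f(x) = e^(x)   ⇒   f'(x) = e^(x)
  g(x) = e^(2·x)   ⇒   g'(x) = 2·e^(2·x)
  lim(x→∞) f'(x)/g'(x) = lim(x→∞) (e^(x))/(2·e^(2·x))
  = 0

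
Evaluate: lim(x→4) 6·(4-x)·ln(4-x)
This is a 0·∞ indeterminate form.

Rewrite 0·∞ as a quotient (0/0 or ∞/∞ form), then apply L'Hôpital's rule:
  lim(x→4) 6·(4-x)·ln(4-x) = 0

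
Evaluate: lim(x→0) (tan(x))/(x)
This is a 0/0 indeterminate form.

Apply L'Hôpital's rule: differentiate numerator and denominator separately.
  f(x) = tan(x)   ⇒   f'(x) = tan(x)^2 + 1
  g(x) = x   ⇒   g'(x) = 1
  lim(x→0) f'(x)/g'(x) = lim(x→0) (tan(x)^2 + 1)/(1)
  = 1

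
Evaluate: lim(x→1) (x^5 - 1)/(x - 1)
This is a standard limit.

Factor or rationalize the expression:
  lim(x→1) (x^5 - 1)/(x - 1) = 5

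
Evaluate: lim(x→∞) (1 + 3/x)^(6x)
This is an exponential indeterminate form.

For exponential indeterminate forms, take the natural log:
  Let L = lim(x→∞) (1 + 3/x)^(6x)
  Then ln(L) = lim(x→∞) [exponent × ln(base)]
  Evaluate using L'Hôpital or standard limits, then exponentiate.
  L = e^(18)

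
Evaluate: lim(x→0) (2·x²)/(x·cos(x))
This is a 0/0 indeterminate form.

Apply L'Hôpital's rule: differentiate numerator and denominator separately.
  f(x) = 2·x^2   ⇒   f'(x) = 4·x
  g(x) = x·cos(x)   ⇒   g'(x) = -x·sin(x) + cos(x)
  lim(x→0) f'(x)/g'(x) = lim(x→0) (4·x)/(-x·sin(x) + cos(x))
  = 0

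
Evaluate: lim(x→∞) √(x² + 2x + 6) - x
This is an ∞-∞ indeterminate form.

Combine fractions or rationalize to convert ∞-∞ to 0/0 form:
  lim(x→∞) √(x² + 2x + 6) - x = 1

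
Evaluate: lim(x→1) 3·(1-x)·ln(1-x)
This is a 0·∞ indeterminate form.

Rewrite 0·∞ as a quotient (0/0 or ∞/∞ form), then apply L'Hôpital's rule:
  lim(x→1) 3·(1-x)·ln(1-x) = 0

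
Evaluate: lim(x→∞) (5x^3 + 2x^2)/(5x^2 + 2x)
This is an ∞/∞ indeterminate form.

Apply L'Hôpital's rule: differentiate numerator and denominator separately.
  f(x) = 5·x^3 + 2·x^2   ⇒   f'(x) = 15·x^2 + 4·x
  g(x) = 5·x^2 + 2·x   ⇒   g'(x) = 10·x + 2
  lim(x→∞) f'(x)/g'(x) = lim(x→∞) (15·x^2 + 4·x)/(10·x + 2)
  = ∞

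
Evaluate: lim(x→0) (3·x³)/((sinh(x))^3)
This is a 0/0 indeterminate form.

Apply L'Hôpital's rule: differentiate numerator and denominator separately.
  f(x) = 3·x^3   ⇒   f'(x) = 9·x^2
  g(x) = sinh(x)^3   ⇒   g'(x) = 3·sinh(x)^2·cosh(x)
  lim(x→0) f'(x)/g'(x) = lim(x→0) (9·x^2)/(3·sinh(x)^2·cosh(x))
  = 3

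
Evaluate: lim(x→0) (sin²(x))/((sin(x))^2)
This is a 0/0 indeterminate form.

Apply L'Hôpital's rule: differentiate numerator and denominator separately.
  f(x) = sin(x)^2   ⇒   f'(x) = 2·sin(x)·cos(x)
  g(x) = sin(x)^2   ⇒   g'(x) = 2·sin(x)·cos(x)
  lim(x→0) f'(x)/g'(x) = lim(x→0) (2·sin(x)·cos(x))/(2·sin(x)·cos(x))
  = 1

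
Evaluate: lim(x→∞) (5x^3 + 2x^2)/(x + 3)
This is an ∞/∞ indeterminate form.

Apply L'Hôpital's rule: differentiate numerator and denominator separately.
  f(x) = 5·x^3 + 2·x^2   ⇒   f'(x) = 15·x^2 + 4·x
  g(x) = x + 3   ⇒   g'(x) = 1
  lim(x→∞) f'(x)/g'(x) = lim(x→∞) (15·x^2 + 4·x)/(1)
  = ∞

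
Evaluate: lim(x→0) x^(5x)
This is an exponential indeterminate form.

For exponential indeterminate forms, take the natural log:
  Let L = lim(x→0) x^(5x)
  Then ln(L) = lim(x→0) [exponent × ln(base)]
  Evaluate using L'Hôpital or standard limits, then exponentiate.
  L = 1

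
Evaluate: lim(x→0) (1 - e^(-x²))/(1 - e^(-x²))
This is a 0/0 indeterminate form.

Apply L'Hôpital's rule: differentiate numerator and denominator separately.
  f(x) = 1 - e^(-x^2)   ⇒   f'(x) = 2·x·e^(-x^2)
  g(x) = 1 - e^(-x^2)   ⇒   g'(x) = 2·x·e^(-x^2)
  lim(x→0) f'(x)/g'(x) = lim(x→0) (2·x·e^(-x^2))/(2·x·e^(-x^2))
  = 1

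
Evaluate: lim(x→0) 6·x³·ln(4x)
This is a 0·∞ indeterminate form.

Rewrite 0·∞ as a quotient (0/0 or ∞/∞ form), then apply L'Hôpital's rule:
  lim(x→0) 6·x³·ln(4x) = 0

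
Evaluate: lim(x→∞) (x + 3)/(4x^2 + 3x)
This is an ∞/∞ indeterminate form.

Apply L'Hôpital's rule: differentiate numerator and denominator separately.
  f(x) = x + 3   ⇒   f'(x) = 1
  g(x) = 4·x^2 + 3·x   ⇒   g'(x) = 8·x + 3
  lim(x→∞) f'(x)/g'(x) = lim(x→∞) (1)/(8·x + 3)
  = 0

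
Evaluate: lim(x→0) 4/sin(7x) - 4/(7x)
This is an ∞-∞ indeterminate form.

Combine fractions or rationalize to convert ∞-∞ to 0/0 form:
  lim(x→0) 4/sin(7x) - 4/(7x) = 0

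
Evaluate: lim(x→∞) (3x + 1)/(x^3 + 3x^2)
This is an ∞/∞ indeterminate form.

Apply L'Hôpital's rule: differentiate numerator and denominator separately.
  f(x) = 3·x + 1   ⇒   f'(x) = 3
  g(x) = x^3 + 3·x^2   ⇒   g'(x) = 3·x^2 + 6·x
  lim(x→∞) f'(x)/g'(x) = lim(x→∞) (3)/(3·x^2 + 6·x)
  = 0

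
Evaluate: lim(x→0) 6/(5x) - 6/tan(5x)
This is an ∞-∞ indeterminate form.

Combine fractions or rationalize to convert ∞-∞ to 0/0 form:
  lim(x→0) 6/(5x) - 6/tan(5x) = 0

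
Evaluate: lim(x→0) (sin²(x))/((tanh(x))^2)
This is a 0/0 indeterminate form.

Apply L'Hôpital's rule: differentiate numerator and denominator separately.
  f(x) = sin(x)^2   ⇒   f'(x) = 2·sin(x)·cos(x)
  g(x) = tanh(x)^2   ⇒   g'(x) = (2 - 2·tanh(x)^2)·tanh(x)
  lim(x→0) f'(x)/g'(x) = lim(x→0) (2·sin(x)·cos(x))/((2 - 2·tanh(x)^2)·tanh(x))
  = 1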